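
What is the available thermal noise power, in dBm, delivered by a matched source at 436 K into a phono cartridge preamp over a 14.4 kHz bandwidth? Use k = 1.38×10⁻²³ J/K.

−130.6 dBm

P_n = kTB = 1.38×10⁻²³ × 436 × 1.44×10⁴ = 8.66×10⁻¹⁷ W
In dBm: 10 log₁₀(8.66×10⁻¹⁷ / 10⁻³) = −130.6 dBm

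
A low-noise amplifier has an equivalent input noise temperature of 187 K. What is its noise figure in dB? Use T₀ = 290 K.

F = 1 + T_e/T₀ = 1 + 187/290 = 1.64483
NF = 10 log₁₀(1.64483) = 2.16 dB

2.16 dB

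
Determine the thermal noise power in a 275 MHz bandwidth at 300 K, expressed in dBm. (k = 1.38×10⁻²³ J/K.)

−89.4 dBm

P_n = kTB = 1.38×10⁻²³ × 300 × 2.75×10⁸ = 1.14×10⁻¹² W
In dBm: 10 log₁₀(1.14×10⁻¹² / 10⁻³) = −89.4 dBm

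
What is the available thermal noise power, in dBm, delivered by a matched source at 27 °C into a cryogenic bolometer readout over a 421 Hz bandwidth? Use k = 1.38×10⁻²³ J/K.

T = 27 °C + 273.15 = 300.15 K
P_n = kTB = 1.38×10⁻²³ × 300.15 × 4.21×10² = 1.74×10⁻¹⁸ W
In dBm: 10 log₁₀(1.74×10⁻¹⁸ / 10⁻³) = −147.6 dBm

−147.6 dBm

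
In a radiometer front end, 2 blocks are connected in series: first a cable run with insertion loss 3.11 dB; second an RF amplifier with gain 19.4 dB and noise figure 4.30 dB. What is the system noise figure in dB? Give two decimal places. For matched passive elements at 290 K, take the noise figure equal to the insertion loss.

Convert to linear (a loss of L dB is a gain of −L dB): F_i = 10^(NF_i/10), G_i = 10^(G_i,dB/10)
  Stage 1: F_1 = 10^(3.11/10) = 2.046, G_1 = 10^(−3.11/10) = 0.4887
  Stage 2: F_2 = 10^(4.30/10) = 2.692, G_2 = 10^(19.4/10) = 87.10
Friis cascade:
  F = 2.046 + (2.692 − 1)/0.4887 = 5.508
NF = 10 log₁₀(5.508) = 7.41 dB

7.41 dB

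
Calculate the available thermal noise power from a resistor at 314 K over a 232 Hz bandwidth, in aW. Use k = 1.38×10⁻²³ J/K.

1.01 aW

P_n = kTB = 1.38×10⁻²³ × 314 × 2.32×10² = 1.01×10⁻¹⁸ W = 1.01 aW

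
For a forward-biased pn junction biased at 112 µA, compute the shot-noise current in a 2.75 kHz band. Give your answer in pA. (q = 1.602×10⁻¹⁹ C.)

I_n = √(2qI·B)
2qI·B = 2 × 1.602×10⁻¹⁹ × 1.12×10⁻⁴ × 2.75×10³ = 9.87×10⁻²⁰ A²
I_n = √(9.87×10⁻²⁰) = 3.14×10⁻¹⁰ A = 314 pA

314 pA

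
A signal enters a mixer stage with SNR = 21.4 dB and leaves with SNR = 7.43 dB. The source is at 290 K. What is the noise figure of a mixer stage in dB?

13.97 dB

NF (dB) = SNR_in(dB) − SNR_out(dB) when the source is at T₀
NF = 21.4 − 7.43 = 13.97 dB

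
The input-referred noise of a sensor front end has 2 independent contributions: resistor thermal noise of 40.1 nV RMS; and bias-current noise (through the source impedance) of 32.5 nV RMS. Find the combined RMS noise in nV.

51.6 nV

Uncorrelated sources add in power (mean-square): V_tot = √(ΣV_i²)
V_tot = √[(4.01×10⁻⁸)² + (3.25×10⁻⁸)²] = 5.16×10⁻⁸ V = 51.6 nV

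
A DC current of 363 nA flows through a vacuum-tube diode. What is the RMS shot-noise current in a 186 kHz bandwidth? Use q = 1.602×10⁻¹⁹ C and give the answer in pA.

I_n = √(2qI·B)
2qI·B = 2 × 1.602×10⁻¹⁹ × 3.63×10⁻⁷ × 1.86×10⁵ = 2.16×10⁻²⁰ A²
I_n = √(2.16×10⁻²⁰) = 1.47×10⁻¹⁰ A = 147 pA

147 pA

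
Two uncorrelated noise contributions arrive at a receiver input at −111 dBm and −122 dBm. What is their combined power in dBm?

Convert to linear, add, convert back:
P₁ = 7.94×10⁻¹⁵ W, P₂ = 6.31×10⁻¹⁶ W
P_tot = 8.57×10⁻¹⁵ W → 10 log₁₀(P_tot / 10⁻³) = −110.7 dBm

−110.7 dBm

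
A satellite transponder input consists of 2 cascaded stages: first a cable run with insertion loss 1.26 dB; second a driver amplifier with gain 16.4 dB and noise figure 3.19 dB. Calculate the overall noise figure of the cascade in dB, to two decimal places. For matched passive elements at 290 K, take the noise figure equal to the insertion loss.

4.45 dB

Convert to linear (a loss of L dB is a gain of −L dB): F_i = 10^(NF_i/10), G_i = 10^(G_i,dB/10)
  Stage 1: F_1 = 10^(1.26/10) = 1.337, G_1 = 10^(−1.26/10) = 0.7482
  Stage 2: F_2 = 10^(3.19/10) = 2.084, G_2 = 10^(16.4/10) = 43.65
Friis cascade:
  F = 1.337 + (2.084 − 1)/0.7482 = 2.786
NF = 10 log₁₀(2.786) = 4.45 dB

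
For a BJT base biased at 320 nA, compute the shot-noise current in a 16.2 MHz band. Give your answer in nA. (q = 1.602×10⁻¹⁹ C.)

1.29 nA

I_n = √(2qI·B)
2qI·B = 2 × 1.602×10⁻¹⁹ × 3.20×10⁻⁷ × 1.62×10⁷ = 1.66×10⁻¹⁸ A²
I_n = √(1.66×10⁻¹⁸) = 1.29×10⁻⁹ A = 1.29 nA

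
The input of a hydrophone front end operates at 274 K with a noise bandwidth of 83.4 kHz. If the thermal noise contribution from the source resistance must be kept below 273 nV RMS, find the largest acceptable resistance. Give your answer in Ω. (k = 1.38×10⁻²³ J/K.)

Johnson–Nyquist: V_n = √(4kTRB) ⇒ R = V_n² / (4kTB)
4kTB = 4 × 1.38×10⁻²³ × 274 × 8.34×10⁴ = 1.26×10⁻¹⁵
R = (2.73×10⁻⁷)² / 1.26×10⁻¹⁵ = 5.91×10¹ Ω = 59.1 Ω

59.1 Ω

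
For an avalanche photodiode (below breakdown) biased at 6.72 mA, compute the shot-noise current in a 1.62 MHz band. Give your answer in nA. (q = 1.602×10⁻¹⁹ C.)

59.1 nA

I_n = √(2qI·B)
2qI·B = 2 × 1.602×10⁻¹⁹ × 6.72×10⁻³ × 1.62×10⁶ = 3.49×10⁻¹⁵ A²
I_n = √(3.49×10⁻¹⁵) = 5.91×10⁻⁸ A = 59.1 nA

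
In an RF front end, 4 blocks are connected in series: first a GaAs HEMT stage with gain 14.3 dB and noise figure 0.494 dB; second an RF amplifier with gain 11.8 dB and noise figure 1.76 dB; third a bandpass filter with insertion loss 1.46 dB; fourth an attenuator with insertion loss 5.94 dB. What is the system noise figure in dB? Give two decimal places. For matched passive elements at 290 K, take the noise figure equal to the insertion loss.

0.61 dB

Convert to linear (a loss of L dB is a gain of −L dB): F_i = 10^(NF_i/10), G_i = 10^(G_i,dB/10)
  Stage 1: F_1 = 10^(0.494/10) = 1.120, G_1 = 10^(14.3/10) = 26.92
  Stage 2: F_2 = 10^(1.76/10) = 1.500, G_2 = 10^(11.8/10) = 15.14
  Stage 3: F_3 = 10^(1.46/10) = 1.400, G_3 = 10^(−1.46/10) = 0.7145
  Stage 4: F_4 = 10^(5.94/10) = 3.926, G_4 = 10^(−5.94/10) = 0.2547
Friis cascade:
  F = 1.120 + (1.500 − 1)/26.92 + (1.400 − 1)/407.4 + (3.926 − 1)/291.1 = 1.150
NF = 10 log₁₀(1.150) = 0.61 dB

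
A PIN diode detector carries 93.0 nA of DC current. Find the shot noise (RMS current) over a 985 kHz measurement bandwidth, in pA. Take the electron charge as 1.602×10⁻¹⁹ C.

I_n = √(2qI·B)
2qI·B = 2 × 1.602×10⁻¹⁹ × 9.30×10⁻⁸ × 9.85×10⁵ = 2.94×10⁻²⁰ A²
I_n = √(2.94×10⁻²⁰) = 1.71×10⁻¹⁰ A = 171 pA

171 pA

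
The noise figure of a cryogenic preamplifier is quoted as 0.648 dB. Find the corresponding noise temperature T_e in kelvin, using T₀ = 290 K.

F = 10^(0.648/10) = 1.16091
T_e = (F − 1)·T₀ = (1.16091 − 1) × 290 = 46.7 K

46.7 K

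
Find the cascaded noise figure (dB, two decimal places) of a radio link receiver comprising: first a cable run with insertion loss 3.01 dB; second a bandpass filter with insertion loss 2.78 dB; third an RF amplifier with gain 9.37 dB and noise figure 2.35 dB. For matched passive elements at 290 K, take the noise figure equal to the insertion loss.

Convert to linear (a loss of L dB is a gain of −L dB): F_i = 10^(NF_i/10), G_i = 10^(G_i,dB/10)
  Stage 1: F_1 = 10^(3.01/10) = 2.000, G_1 = 10^(−3.01/10) = 0.5000
  Stage 2: F_2 = 10^(2.78/10) = 1.897, G_2 = 10^(−2.78/10) = 0.5272
  Stage 3: F_3 = 10^(2.35/10) = 1.718, G_3 = 10^(9.37/10) = 8.650
Friis cascade:
  F = 2.000 + (1.897 − 1)/0.5000 + (1.718 − 1)/0.2636 = 6.516
NF = 10 log₁₀(6.516) = 8.14 dB

8.14 dB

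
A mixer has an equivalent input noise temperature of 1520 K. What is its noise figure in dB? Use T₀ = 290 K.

F = 1 + T_e/T₀ = 1 + 1520/290 = 6.24138
NF = 10 log₁₀(6.24138) = 7.95 dB

7.95 dB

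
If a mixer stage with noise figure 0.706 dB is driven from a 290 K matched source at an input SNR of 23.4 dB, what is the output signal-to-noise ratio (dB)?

By definition F = SNR_in/SNR_out, so in dB: SNR_out = SNR_in − NF
SNR_out = 23.4 − 0.706 = 22.694 dB

22.694 dB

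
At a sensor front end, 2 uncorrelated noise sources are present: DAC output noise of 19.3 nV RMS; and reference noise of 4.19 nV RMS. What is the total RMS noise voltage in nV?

Uncorrelated sources add in power (mean-square): V_tot = √(ΣV_i²)
V_tot = √[(1.93×10⁻⁸)² + (4.19×10⁻⁹)²] = 1.97×10⁻⁸ V = 19.7 nV

19.7 nV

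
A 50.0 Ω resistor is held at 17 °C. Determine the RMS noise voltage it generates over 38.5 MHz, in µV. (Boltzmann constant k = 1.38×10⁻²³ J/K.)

5.55 µV

T = 17 °C + 273.15 = 290.15 K
V_n = √(4kTRB)
4kTRB = 4 × 1.38×10⁻²³ × 290.15 × 5.00×10¹ × 3.85×10⁷ = 3.08×10⁻¹¹ V²
V_n = √(3.08×10⁻¹¹) = 5.55×10⁻⁶ V = 5.55 µV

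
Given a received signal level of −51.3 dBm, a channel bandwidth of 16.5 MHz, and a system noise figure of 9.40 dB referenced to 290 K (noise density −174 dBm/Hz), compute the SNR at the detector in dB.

41.1 dB

Noise floor: N = −174 + 10 log₁₀(B) + NF
10 log₁₀(1.65×10⁷) = 72.17 dB
N = −174 + 72.17 + 9.40 = −92.43 dBm
SNR = P_sig − N = −51.3 − (−92.43) = 41.13 dB → 41.1 dB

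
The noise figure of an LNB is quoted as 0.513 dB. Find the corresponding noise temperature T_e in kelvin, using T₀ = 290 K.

36.4 K

F = 10^(0.513/10) = 1.12538
T_e = (F − 1)·T₀ = (1.12538 − 1) × 290 = 36.4 K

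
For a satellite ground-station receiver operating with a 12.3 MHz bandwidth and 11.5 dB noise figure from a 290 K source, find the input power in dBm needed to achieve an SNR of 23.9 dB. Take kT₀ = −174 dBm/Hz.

Sensitivity = −174 + 10 log₁₀(B) + NF + SNR_min
= −174 + 70.9 + 11.5 + 23.9
= −67.7 dBm → −67.7 dBm

−67.7 dBm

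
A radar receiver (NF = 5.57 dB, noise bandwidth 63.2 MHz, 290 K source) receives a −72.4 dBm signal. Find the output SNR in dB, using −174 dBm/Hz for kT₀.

Noise floor: N = −174 + 10 log₁₀(B) + NF
10 log₁₀(6.32×10⁷) = 78.01 dB
N = −174 + 78.01 + 5.57 = −90.42 dBm
SNR = P_sig − N = −72.4 − (−90.42) = 18.02 dB → 18.0 dB

18.0 dB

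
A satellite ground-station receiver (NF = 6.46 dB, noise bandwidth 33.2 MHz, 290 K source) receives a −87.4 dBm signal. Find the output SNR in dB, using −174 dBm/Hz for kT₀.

4.9 dB

Noise floor: N = −174 + 10 log₁₀(B) + NF
10 log₁₀(3.32×10⁷) = 75.21 dB
N = −174 + 75.21 + 6.46 = −92.33 dBm
SNR = P_sig − N = −87.4 − (−92.33) = 4.93 dB → 4.9 dB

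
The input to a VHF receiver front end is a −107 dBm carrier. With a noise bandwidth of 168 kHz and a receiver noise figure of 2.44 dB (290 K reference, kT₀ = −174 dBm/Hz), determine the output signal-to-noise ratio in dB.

12.3 dB

Noise floor: N = −174 + 10 log₁₀(B) + NF
10 log₁₀(1.68×10⁵) = 52.25 dB
N = −174 + 52.25 + 2.44 = −119.31 dBm
SNR = P_sig − N = −107 − (−119.31) = 12.31 dB → 12.3 dB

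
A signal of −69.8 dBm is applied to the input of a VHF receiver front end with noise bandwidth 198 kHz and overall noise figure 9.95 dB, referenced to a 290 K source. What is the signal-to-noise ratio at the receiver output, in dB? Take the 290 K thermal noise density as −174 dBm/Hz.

41.3 dB

Noise floor: N = −174 + 10 log₁₀(B) + NF
10 log₁₀(1.98×10⁵) = 52.97 dB
N = −174 + 52.97 + 9.95 = −111.08 dBm
SNR = P_sig − N = −69.8 − (−111.08) = 41.28 dB → 41.3 dB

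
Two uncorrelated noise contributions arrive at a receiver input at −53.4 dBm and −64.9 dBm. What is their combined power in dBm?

−53.1 dBm

Convert to linear, add, convert back:
P₁ = 4.57×10⁻⁹ W, P₂ = 3.24×10⁻¹⁰ W
P_tot = 4.89×10⁻⁹ W → 10 log₁₀(P_tot / 10⁻³) = −53.1 dBm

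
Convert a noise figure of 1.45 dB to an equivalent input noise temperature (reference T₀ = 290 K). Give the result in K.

115 K

F = 10^(1.45/10) = 1.39637
T_e = (F − 1)·T₀ = (1.39637 − 1) × 290 = 115 K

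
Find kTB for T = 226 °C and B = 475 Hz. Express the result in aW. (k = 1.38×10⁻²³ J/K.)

3.27 aW

T = 226 °C + 273.15 = 499.15 K
P_n = kTB = 1.38×10⁻²³ × 499.15 × 4.75×10² = 3.27×10⁻¹⁸ W = 3.27 aW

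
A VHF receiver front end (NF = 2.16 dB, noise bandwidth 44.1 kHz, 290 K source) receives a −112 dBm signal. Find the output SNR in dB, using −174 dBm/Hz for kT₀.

13.4 dB

Noise floor: N = −174 + 10 log₁₀(B) + NF
10 log₁₀(4.41×10⁴) = 46.44 dB
N = −174 + 46.44 + 2.16 = −125.40 dBm
SNR = P_sig − N = −112 − (−125.40) = 13.40 dB → 13.4 dB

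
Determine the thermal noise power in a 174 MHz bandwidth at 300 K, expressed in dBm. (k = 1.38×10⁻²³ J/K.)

−91.4 dBm

P_n = kTB = 1.38×10⁻²³ × 300 × 1.74×10⁸ = 7.20×10⁻¹³ W
In dBm: 10 log₁₀(7.20×10⁻¹³ / 10⁻³) = −91.4 dBm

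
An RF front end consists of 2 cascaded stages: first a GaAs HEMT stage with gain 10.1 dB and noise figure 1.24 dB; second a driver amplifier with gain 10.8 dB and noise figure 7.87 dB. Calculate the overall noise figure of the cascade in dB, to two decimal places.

Convert to linear (a loss of L dB is a gain of −L dB): F_i = 10^(NF_i/10), G_i = 10^(G_i,dB/10)
  Stage 1: F_1 = 10^(1.24/10) = 1.330, G_1 = 10^(10.1/10) = 10.23
  Stage 2: F_2 = 10^(7.87/10) = 6.124, G_2 = 10^(10.8/10) = 12.02
Friis cascade:
  F = 1.330 + (6.124 − 1)/10.23 = 1.831
NF = 10 log₁₀(1.831) = 2.63 dB

2.63 dB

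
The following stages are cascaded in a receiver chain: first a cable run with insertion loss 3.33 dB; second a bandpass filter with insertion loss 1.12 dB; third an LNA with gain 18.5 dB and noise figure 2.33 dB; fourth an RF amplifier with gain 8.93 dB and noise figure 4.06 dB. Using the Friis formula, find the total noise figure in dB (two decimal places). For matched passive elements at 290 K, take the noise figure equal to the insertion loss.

Convert to linear (a loss of L dB is a gain of −L dB): F_i = 10^(NF_i/10), G_i = 10^(G_i,dB/10)
  Stage 1: F_1 = 10^(3.33/10) = 2.153, G_1 = 10^(−3.33/10) = 0.4645
  Stage 2: F_2 = 10^(1.12/10) = 1.294, G_2 = 10^(−1.12/10) = 0.7727
  Stage 3: F_3 = 10^(2.33/10) = 1.710, G_3 = 10^(18.5/10) = 70.79
  Stage 4: F_4 = 10^(4.06/10) = 2.547, G_4 = 10^(8.93/10) = 7.816
Friis cascade:
  F = 2.153 + (1.294 − 1)/0.4645 + (1.710 − 1)/0.3589 + (2.547 − 1)/25.41 = 4.825
NF = 10 log₁₀(4.825) = 6.84 dB

6.84 dB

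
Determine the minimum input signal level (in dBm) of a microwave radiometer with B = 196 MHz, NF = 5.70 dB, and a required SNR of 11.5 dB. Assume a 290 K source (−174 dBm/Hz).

−73.9 dBm

Sensitivity = −174 + 10 log₁₀(B) + NF + SNR_min
= −174 + 82.92 + 5.70 + 11.5
= −73.88 dBm → −73.9 dBm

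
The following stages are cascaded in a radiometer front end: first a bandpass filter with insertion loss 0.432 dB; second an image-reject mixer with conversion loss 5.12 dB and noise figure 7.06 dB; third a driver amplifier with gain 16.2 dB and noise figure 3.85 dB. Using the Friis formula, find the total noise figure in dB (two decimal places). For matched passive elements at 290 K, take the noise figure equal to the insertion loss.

10.31 dB

Convert to linear (a loss of L dB is a gain of −L dB): F_i = 10^(NF_i/10), G_i = 10^(G_i,dB/10)
  Stage 1: F_1 = 10^(0.432/10) = 1.105, G_1 = 10^(−0.432/10) = 0.9053
  Stage 2: F_2 = 10^(7.06/10) = 5.082, G_2 = 10^(−5.12/10) = 0.3076
  Stage 3: F_3 = 10^(3.85/10) = 2.427, G_3 = 10^(16.2/10) = 41.69
Friis cascade:
  F = 1.105 + (5.082 − 1)/0.9053 + (2.427 − 1)/0.2785 = 10.74
NF = 10 log₁₀(10.74) = 10.31 dB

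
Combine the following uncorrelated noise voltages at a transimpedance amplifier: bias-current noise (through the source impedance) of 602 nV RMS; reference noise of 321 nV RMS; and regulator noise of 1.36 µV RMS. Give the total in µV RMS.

Uncorrelated sources add in power (mean-square): V_tot = √(ΣV_i²)
V_tot = √[(6.02×10⁻⁷)² + (3.21×10⁻⁷)² + (1.36×10⁻⁶)²] = 1.52×10⁻⁶ V = 1.52 µV

1.52 µV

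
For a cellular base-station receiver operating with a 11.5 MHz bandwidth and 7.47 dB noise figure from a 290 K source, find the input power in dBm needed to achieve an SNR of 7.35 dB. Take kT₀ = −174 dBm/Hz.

−88.6 dBm

Sensitivity = −174 + 10 log₁₀(B) + NF + SNR_min
= −174 + 70.61 + 7.47 + 7.35
= −88.57 dBm → −88.6 dBm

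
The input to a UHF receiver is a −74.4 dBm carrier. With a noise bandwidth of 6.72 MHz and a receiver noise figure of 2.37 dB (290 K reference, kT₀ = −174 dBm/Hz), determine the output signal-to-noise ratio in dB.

Noise floor: N = −174 + 10 log₁₀(B) + NF
10 log₁₀(6.72×10⁶) = 68.27 dB
N = −174 + 68.27 + 2.37 = −103.36 dBm
SNR = P_sig − N = −74.4 − (−103.36) = 28.96 dB → 29.0 dB

29.0 dB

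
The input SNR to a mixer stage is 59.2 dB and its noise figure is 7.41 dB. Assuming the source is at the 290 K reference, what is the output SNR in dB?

By definition F = SNR_in/SNR_out, so in dB: SNR_out = SNR_in − NF
SNR_out = 59.2 − 7.41 = 51.79 dB

51.79 dB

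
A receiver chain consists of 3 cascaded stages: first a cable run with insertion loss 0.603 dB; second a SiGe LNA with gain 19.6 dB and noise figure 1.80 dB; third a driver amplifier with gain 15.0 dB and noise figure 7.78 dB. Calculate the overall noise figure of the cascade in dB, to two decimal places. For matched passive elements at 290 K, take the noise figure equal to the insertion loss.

2.56 dB

Convert to linear (a loss of L dB is a gain of −L dB): F_i = 10^(NF_i/10), G_i = 10^(G_i,dB/10)
  Stage 1: F_1 = 10^(0.603/10) = 1.149, G_1 = 10^(−0.603/10) = 0.8704
  Stage 2: F_2 = 10^(1.80/10) = 1.514, G_2 = 10^(19.6/10) = 91.20
  Stage 3: F_3 = 10^(7.78/10) = 5.998, G_3 = 10^(15.0/10) = 31.62
Friis cascade:
  F = 1.149 + (1.514 − 1)/0.8704 + (5.998 − 1)/79.38 = 1.802
NF = 10 log₁₀(1.802) = 2.56 dB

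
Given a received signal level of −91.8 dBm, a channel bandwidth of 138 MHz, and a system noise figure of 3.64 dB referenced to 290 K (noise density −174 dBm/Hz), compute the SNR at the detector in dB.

−2.8 dB

Noise floor: N = −174 + 10 log₁₀(B) + NF
10 log₁₀(1.38×10⁸) = 81.4 dB
N = −174 + 81.4 + 3.64 = −88.96 dBm
SNR = P_sig − N = −91.8 − (−88.96) = −2.84 dB → −2.8 dB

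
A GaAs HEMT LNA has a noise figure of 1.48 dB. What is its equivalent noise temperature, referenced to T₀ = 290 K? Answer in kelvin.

118 K

F = 10^(1.48/10) = 1.40605
T_e = (F − 1)·T₀ = (1.40605 − 1) × 290 = 118 K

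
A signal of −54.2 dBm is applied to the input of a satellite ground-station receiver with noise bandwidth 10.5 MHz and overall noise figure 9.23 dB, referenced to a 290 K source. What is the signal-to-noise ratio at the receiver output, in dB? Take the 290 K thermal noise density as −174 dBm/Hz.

40.4 dB

Noise floor: N = −174 + 10 log₁₀(B) + NF
10 log₁₀(1.05×10⁷) = 70.21 dB
N = −174 + 70.21 + 9.23 = −94.56 dBm
SNR = P_sig − N = −54.2 − (−94.56) = 40.36 dB → 40.4 dB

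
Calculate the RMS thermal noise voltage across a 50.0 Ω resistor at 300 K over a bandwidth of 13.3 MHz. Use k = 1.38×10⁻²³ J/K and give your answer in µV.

V_n = √(4kTRB)
4kTRB = 4 × 1.38×10⁻²³ × 300 × 5.00×10¹ × 1.33×10⁷ = 1.10×10⁻¹¹ V²
V_n = √(1.10×10⁻¹¹) = 3.32×10⁻⁶ V = 3.32 µV

3.32 µV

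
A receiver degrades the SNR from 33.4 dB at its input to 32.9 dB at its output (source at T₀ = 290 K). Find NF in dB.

NF (dB) = SNR_in(dB) − SNR_out(dB) when the source is at T₀
NF = 33.4 − 32.9 = 0.5 dB

0.5 dB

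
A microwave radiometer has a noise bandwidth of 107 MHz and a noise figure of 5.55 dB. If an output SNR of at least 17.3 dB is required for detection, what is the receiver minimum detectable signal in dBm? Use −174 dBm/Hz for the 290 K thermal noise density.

Sensitivity = −174 + 10 log₁₀(B) + NF + SNR_min
= −174 + 80.29 + 5.55 + 17.3
= −70.86 dBm → −70.9 dBm

−70.9 dBm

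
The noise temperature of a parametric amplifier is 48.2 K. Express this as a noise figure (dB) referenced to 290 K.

0.668 dB

F = 1 + T_e/T₀ = 1 + 48.2/290 = 1.16621
NF = 10 log₁₀(1.16621) = 0.668 dB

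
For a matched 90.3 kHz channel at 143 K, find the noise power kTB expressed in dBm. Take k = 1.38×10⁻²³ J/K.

P_n = kTB = 1.38×10⁻²³ × 143 × 9.03×10⁴ = 1.78×10⁻¹⁶ W
In dBm: 10 log₁₀(1.78×10⁻¹⁶ / 10⁻³) = −127.5 dBm

−127.5 dBm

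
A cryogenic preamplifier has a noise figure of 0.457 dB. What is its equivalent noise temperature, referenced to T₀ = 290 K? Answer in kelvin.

32.2 K

F = 10^(0.457/10) = 1.11096
T_e = (F − 1)·T₀ = (1.11096 − 1) × 290 = 32.2 K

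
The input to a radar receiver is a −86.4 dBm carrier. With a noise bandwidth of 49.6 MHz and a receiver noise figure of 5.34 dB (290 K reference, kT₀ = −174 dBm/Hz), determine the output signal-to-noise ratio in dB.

5.3 dB

Noise floor: N = −174 + 10 log₁₀(B) + NF
10 log₁₀(4.96×10⁷) = 76.95 dB
N = −174 + 76.95 + 5.34 = −91.71 dBm
SNR = P_sig − N = −86.4 − (−91.71) = 5.31 dB → 5.3 dB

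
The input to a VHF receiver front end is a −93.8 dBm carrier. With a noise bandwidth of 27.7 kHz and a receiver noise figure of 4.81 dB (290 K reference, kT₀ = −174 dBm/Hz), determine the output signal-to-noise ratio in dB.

31.0 dB

Noise floor: N = −174 + 10 log₁₀(B) + NF
10 log₁₀(2.77×10⁴) = 44.42 dB
N = −174 + 44.42 + 4.81 = −124.77 dBm
SNR = P_sig − N = −93.8 − (−124.77) = 30.97 dB → 31.0 dB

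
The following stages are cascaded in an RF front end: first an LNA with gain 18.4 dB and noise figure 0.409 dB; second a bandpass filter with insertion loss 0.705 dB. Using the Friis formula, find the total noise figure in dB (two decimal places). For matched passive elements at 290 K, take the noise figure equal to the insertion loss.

0.42 dB

Convert to linear (a loss of L dB is a gain of −L dB): F_i = 10^(NF_i/10), G_i = 10^(G_i,dB/10)
  Stage 1: F_1 = 10^(0.409/10) = 1.099, G_1 = 10^(18.4/10) = 69.18
  Stage 2: F_2 = 10^(0.705/10) = 1.176, G_2 = 10^(−0.705/10) = 0.8502
Friis cascade:
  F = 1.099 + (1.176 − 1)/69.18 = 1.101
NF = 10 log₁₀(1.101) = 0.42 dB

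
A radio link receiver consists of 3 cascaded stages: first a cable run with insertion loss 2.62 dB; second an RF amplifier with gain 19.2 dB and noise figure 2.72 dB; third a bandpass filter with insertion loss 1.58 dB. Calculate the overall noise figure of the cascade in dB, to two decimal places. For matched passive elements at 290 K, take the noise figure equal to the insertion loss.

Convert to linear (a loss of L dB is a gain of −L dB): F_i = 10^(NF_i/10), G_i = 10^(G_i,dB/10)
  Stage 1: F_1 = 10^(2.62/10) = 1.828, G_1 = 10^(−2.62/10) = 0.5470
  Stage 2: F_2 = 10^(2.72/10) = 1.871, G_2 = 10^(19.2/10) = 83.18
  Stage 3: F_3 = 10^(1.58/10) = 1.439, G_3 = 10^(−1.58/10) = 0.6950
Friis cascade:
  F = 1.828 + (1.871 − 1)/0.5470 + (1.439 − 1)/45.50 = 3.429
NF = 10 log₁₀(3.429) = 5.35 dB

5.35 dB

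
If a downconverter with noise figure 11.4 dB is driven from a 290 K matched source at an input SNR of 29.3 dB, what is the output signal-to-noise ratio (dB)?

17.9 dB

By definition F = SNR_in/SNR_out, so in dB: SNR_out = SNR_in − NF
SNR_out = 29.3 − 11.4 = 17.9 dB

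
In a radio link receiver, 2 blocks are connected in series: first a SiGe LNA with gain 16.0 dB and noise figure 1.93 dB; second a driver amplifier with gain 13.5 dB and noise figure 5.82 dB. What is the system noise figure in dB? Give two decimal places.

Convert to linear (a loss of L dB is a gain of −L dB): F_i = 10^(NF_i/10), G_i = 10^(G_i,dB/10)
  Stage 1: F_1 = 10^(1.93/10) = 1.560, G_1 = 10^(16.0/10) = 39.81
  Stage 2: F_2 = 10^(5.82/10) = 3.819, G_2 = 10^(13.5/10) = 22.39
Friis cascade:
  F = 1.560 + (3.819 − 1)/39.81 = 1.630
NF = 10 log₁₀(1.630) = 2.12 dB

2.12 dB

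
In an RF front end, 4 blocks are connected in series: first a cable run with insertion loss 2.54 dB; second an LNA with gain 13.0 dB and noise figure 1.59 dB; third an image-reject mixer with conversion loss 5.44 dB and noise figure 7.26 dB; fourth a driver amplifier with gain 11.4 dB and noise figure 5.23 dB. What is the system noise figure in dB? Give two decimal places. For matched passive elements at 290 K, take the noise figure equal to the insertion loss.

Convert to linear (a loss of L dB is a gain of −L dB): F_i = 10^(NF_i/10), G_i = 10^(G_i,dB/10)
  Stage 1: F_1 = 10^(2.54/10) = 1.795, G_1 = 10^(−2.54/10) = 0.5572
  Stage 2: F_2 = 10^(1.59/10) = 1.442, G_2 = 10^(13.0/10) = 19.95
  Stage 3: F_3 = 10^(7.26/10) = 5.321, G_3 = 10^(−5.44/10) = 0.2858
  Stage 4: F_4 = 10^(5.23/10) = 3.334, G_4 = 10^(11.4/10) = 13.80
Friis cascade:
  F = 1.795 + (1.442 − 1)/0.5572 + (5.321 − 1)/11.12 + (3.334 − 1)/3.177 = 3.712
NF = 10 log₁₀(3.712) = 5.70 dB

5.70 dB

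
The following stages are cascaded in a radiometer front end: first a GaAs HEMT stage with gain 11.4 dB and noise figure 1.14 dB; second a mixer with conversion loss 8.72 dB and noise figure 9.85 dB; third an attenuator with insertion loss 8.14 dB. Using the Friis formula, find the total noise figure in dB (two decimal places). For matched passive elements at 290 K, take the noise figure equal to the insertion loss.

6.91 dB

Convert to linear (a loss of L dB is a gain of −L dB): F_i = 10^(NF_i/10), G_i = 10^(G_i,dB/10)
  Stage 1: F_1 = 10^(1.14/10) = 1.300, G_1 = 10^(11.4/10) = 13.80
  Stage 2: F_2 = 10^(9.85/10) = 9.661, G_2 = 10^(−8.72/10) = 0.1343
  Stage 3: F_3 = 10^(8.14/10) = 6.516, G_3 = 10^(−8.14/10) = 0.1535
Friis cascade:
  F = 1.300 + (9.661 − 1)/13.80 + (6.516 − 1)/1.854 = 4.904
NF = 10 log₁₀(4.904) = 6.91 dB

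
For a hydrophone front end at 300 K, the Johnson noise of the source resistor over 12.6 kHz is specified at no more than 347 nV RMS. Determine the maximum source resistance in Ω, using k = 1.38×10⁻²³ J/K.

Johnson–Nyquist: V_n = √(4kTRB) ⇒ R = V_n² / (4kTB)
4kTB = 4 × 1.38×10⁻²³ × 300 × 1.26×10⁴ = 2.09×10⁻¹⁶
R = (3.47×10⁻⁷)² / 2.09×10⁻¹⁶ = 5.77×10² Ω = 577 Ω

577 Ω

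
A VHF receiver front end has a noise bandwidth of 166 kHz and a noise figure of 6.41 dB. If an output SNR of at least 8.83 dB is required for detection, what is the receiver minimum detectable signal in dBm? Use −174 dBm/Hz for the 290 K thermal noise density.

Sensitivity = −174 + 10 log₁₀(B) + NF + SNR_min
= −174 + 52.2 + 6.41 + 8.83
= −106.56 dBm → −106.6 dBm

−106.6 dBm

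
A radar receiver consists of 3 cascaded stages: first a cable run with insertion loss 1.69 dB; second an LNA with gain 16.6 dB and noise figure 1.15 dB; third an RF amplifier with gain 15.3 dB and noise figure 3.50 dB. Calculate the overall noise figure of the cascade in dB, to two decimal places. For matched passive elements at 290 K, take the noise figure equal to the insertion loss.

2.93 dB

Convert to linear (a loss of L dB is a gain of −L dB): F_i = 10^(NF_i/10), G_i = 10^(G_i,dB/10)
  Stage 1: F_1 = 10^(1.69/10) = 1.476, G_1 = 10^(−1.69/10) = 0.6776
  Stage 2: F_2 = 10^(1.15/10) = 1.303, G_2 = 10^(16.6/10) = 45.71
  Stage 3: F_3 = 10^(3.50/10) = 2.239, G_3 = 10^(15.3/10) = 33.88
Friis cascade:
  F = 1.476 + (1.303 − 1)/0.6776 + (2.239 − 1)/30.97 = 1.963
NF = 10 log₁₀(1.963) = 2.93 dB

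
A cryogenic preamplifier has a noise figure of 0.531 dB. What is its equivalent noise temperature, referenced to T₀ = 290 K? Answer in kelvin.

F = 10^(0.531/10) = 1.13006
T_e = (F − 1)·T₀ = (1.13006 − 1) × 290 = 37.7 K

37.7 K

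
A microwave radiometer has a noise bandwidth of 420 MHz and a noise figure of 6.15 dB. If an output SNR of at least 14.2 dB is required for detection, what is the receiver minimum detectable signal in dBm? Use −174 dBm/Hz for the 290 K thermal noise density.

−67.4 dBm

Sensitivity = −174 + 10 log₁₀(B) + NF + SNR_min
= −174 + 86.23 + 6.15 + 14.2
= −67.42 dBm → −67.4 dBm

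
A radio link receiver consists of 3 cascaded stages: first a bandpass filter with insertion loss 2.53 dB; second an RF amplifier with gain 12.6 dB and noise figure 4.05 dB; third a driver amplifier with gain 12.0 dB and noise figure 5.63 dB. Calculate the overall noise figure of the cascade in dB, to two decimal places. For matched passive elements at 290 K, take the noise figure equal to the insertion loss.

Convert to linear (a loss of L dB is a gain of −L dB): F_i = 10^(NF_i/10), G_i = 10^(G_i,dB/10)
  Stage 1: F_1 = 10^(2.53/10) = 1.791, G_1 = 10^(−2.53/10) = 0.5585
  Stage 2: F_2 = 10^(4.05/10) = 2.541, G_2 = 10^(12.6/10) = 18.20
  Stage 3: F_3 = 10^(5.63/10) = 3.656, G_3 = 10^(12.0/10) = 15.85
Friis cascade:
  F = 1.791 + (2.541 − 1)/0.5585 + (3.656 − 1)/10.16 = 4.811
NF = 10 log₁₀(4.811) = 6.82 dB

6.82 dB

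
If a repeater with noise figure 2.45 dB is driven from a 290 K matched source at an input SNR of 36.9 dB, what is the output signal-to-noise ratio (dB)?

34.45 dB

By definition F = SNR_in/SNR_out, so in dB: SNR_out = SNR_in − NF
SNR_out = 36.9 − 2.45 = 34.45 dB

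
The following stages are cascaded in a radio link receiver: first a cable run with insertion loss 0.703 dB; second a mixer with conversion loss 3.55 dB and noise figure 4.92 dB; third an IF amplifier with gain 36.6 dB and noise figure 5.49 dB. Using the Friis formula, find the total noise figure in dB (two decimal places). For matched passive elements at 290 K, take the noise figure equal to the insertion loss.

Convert to linear (a loss of L dB is a gain of −L dB): F_i = 10^(NF_i/10), G_i = 10^(G_i,dB/10)
  Stage 1: F_1 = 10^(0.703/10) = 1.176, G_1 = 10^(−0.703/10) = 0.8506
  Stage 2: F_2 = 10^(4.92/10) = 3.105, G_2 = 10^(−3.55/10) = 0.4416
  Stage 3: F_3 = 10^(5.49/10) = 3.540, G_3 = 10^(36.6/10) = 4571
Friis cascade:
  F = 1.176 + (3.105 − 1)/0.8506 + (3.540 − 1)/0.3756 = 10.41
NF = 10 log₁₀(10.41) = 10.18 dB

10.18 dB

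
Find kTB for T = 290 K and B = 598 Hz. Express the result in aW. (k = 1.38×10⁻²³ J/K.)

2.39 aW

P_n = kTB = 1.38×10⁻²³ × 290 × 5.98×10² = 2.39×10⁻¹⁸ W = 2.39 aW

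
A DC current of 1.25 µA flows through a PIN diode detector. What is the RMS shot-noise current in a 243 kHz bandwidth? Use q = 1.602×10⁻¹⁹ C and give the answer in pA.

312 pA

I_n = √(2qI·B)
2qI·B = 2 × 1.602×10⁻¹⁹ × 1.25×10⁻⁶ × 2.43×10⁵ = 9.73×10⁻²⁰ A²
I_n = √(9.73×10⁻²⁰) = 3.12×10⁻¹⁰ A = 312 pA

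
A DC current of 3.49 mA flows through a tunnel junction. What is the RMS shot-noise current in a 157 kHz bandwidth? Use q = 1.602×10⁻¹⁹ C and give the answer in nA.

I_n = √(2qI·B)
2qI·B = 2 × 1.602×10⁻¹⁹ × 3.49×10⁻³ × 1.57×10⁵ = 1.76×10⁻¹⁶ A²
I_n = √(1.76×10⁻¹⁶) = 1.32×10⁻⁸ A = 13.2 nA

13.2 nA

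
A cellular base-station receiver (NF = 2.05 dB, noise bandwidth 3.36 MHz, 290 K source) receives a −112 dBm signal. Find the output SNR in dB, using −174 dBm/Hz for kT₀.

Noise floor: N = −174 + 10 log₁₀(B) + NF
10 log₁₀(3.36×10⁶) = 65.26 dB
N = −174 + 65.26 + 2.05 = −106.69 dBm
SNR = P_sig − N = −112 − (−106.69) = −5.31 dB → −5.3 dB

−5.3 dB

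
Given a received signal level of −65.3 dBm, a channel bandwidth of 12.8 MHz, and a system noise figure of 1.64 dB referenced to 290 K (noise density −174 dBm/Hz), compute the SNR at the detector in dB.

36.0 dB

Noise floor: N = −174 + 10 log₁₀(B) + NF
10 log₁₀(1.28×10⁷) = 71.07 dB
N = −174 + 71.07 + 1.64 = −101.29 dBm
SNR = P_sig − N = −65.3 − (−101.29) = 35.99 dB → 36.0 dB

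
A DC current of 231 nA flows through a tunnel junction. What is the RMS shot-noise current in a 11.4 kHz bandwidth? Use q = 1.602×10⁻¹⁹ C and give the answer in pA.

29.0 pA

I_n = √(2qI·B)
2qI·B = 2 × 1.602×10⁻¹⁹ × 2.31×10⁻⁷ × 1.14×10⁴ = 8.44×10⁻²² A²
I_n = √(8.44×10⁻²²) = 2.90×10⁻¹¹ A = 29.0 pA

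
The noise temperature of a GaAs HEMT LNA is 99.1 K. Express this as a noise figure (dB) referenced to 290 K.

1.28 dB

F = 1 + T_e/T₀ = 1 + 99.1/290 = 1.34172
NF = 10 log₁₀(1.34172) = 1.28 dB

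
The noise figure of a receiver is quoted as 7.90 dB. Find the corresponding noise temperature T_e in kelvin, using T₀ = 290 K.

F = 10^(7.90/10) = 6.16595
T_e = (F − 1)·T₀ = (6.16595 − 1) × 290 = 1498 K

1498 K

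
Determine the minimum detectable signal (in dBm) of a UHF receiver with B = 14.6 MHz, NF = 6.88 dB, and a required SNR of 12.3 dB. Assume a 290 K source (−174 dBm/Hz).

Sensitivity = −174 + 10 log₁₀(B) + NF + SNR_min
= −174 + 71.64 + 6.88 + 12.3
= −83.18 dBm → −83.2 dBm

−83.2 dBm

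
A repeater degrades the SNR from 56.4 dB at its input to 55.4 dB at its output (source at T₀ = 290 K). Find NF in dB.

1.0 dB

NF (dB) = SNR_in(dB) − SNR_out(dB) when the source is at T₀
NF = 56.4 − 55.4 = 1.0 dB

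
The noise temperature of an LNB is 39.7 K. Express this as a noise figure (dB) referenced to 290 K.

0.557 dB

F = 1 + T_e/T₀ = 1 + 39.7/290 = 1.1369
NF = 10 log₁₀(1.1369) = 0.557 dB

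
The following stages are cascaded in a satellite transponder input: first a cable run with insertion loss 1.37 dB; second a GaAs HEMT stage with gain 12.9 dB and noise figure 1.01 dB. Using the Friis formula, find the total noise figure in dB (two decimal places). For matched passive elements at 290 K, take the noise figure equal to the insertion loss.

Convert to linear (a loss of L dB is a gain of −L dB): F_i = 10^(NF_i/10), G_i = 10^(G_i,dB/10)
  Stage 1: F_1 = 10^(1.37/10) = 1.371, G_1 = 10^(−1.37/10) = 0.7295
  Stage 2: F_2 = 10^(1.01/10) = 1.262, G_2 = 10^(12.9/10) = 19.50
Friis cascade:
  F = 1.371 + (1.262 − 1)/0.7295 = 1.730
NF = 10 log₁₀(1.730) = 2.38 dB

2.38 dB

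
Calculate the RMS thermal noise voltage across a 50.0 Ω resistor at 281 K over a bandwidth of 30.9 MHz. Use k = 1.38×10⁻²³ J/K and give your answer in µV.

4.90 µV

V_n = √(4kTRB)
4kTRB = 4 × 1.38×10⁻²³ × 281 × 5.00×10¹ × 3.09×10⁷ = 2.40×10⁻¹¹ V²
V_n = √(2.40×10⁻¹¹) = 4.90×10⁻⁶ V = 4.90 µV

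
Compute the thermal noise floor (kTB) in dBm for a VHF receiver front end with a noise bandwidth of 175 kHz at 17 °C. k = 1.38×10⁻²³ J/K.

T = 17 °C + 273.15 = 290.15 K
P_n = kTB = 1.38×10⁻²³ × 290.15 × 1.75×10⁵ = 7.01×10⁻¹⁶ W
In dBm: 10 log₁₀(7.01×10⁻¹⁶ / 10⁻³) = −121.5 dBm

−121.5 dBm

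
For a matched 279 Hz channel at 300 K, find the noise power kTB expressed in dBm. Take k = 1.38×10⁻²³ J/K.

P_n = kTB = 1.38×10⁻²³ × 300 × 2.79×10² = 1.16×10⁻¹⁸ W
In dBm: 10 log₁₀(1.16×10⁻¹⁸ / 10⁻³) = −149.4 dBm

−149.4 dBm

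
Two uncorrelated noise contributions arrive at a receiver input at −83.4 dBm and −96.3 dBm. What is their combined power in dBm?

−83.2 dBm

Convert to linear, add, convert back:
P₁ = 4.57×10⁻¹² W, P₂ = 2.34×10⁻¹³ W
P_tot = 4.81×10⁻¹² W → 10 log₁₀(P_tot / 10⁻³) = −83.2 dBm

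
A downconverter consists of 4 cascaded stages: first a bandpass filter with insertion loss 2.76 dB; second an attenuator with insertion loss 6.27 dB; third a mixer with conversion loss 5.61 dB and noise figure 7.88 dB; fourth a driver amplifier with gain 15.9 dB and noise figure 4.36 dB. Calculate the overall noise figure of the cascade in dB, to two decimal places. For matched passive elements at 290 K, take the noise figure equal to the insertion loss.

Convert to linear (a loss of L dB is a gain of −L dB): F_i = 10^(NF_i/10), G_i = 10^(G_i,dB/10)
  Stage 1: F_1 = 10^(2.76/10) = 1.888, G_1 = 10^(−2.76/10) = 0.5297
  Stage 2: F_2 = 10^(6.27/10) = 4.236, G_2 = 10^(−6.27/10) = 0.2360
  Stage 3: F_3 = 10^(7.88/10) = 6.138, G_3 = 10^(−5.61/10) = 0.2748
  Stage 4: F_4 = 10^(4.36/10) = 2.729, G_4 = 10^(15.9/10) = 38.90
Friis cascade:
  F = 1.888 + (4.236 − 1)/0.5297 + (6.138 − 1)/0.1250 + (2.729 − 1)/0.03436 = 99.42
NF = 10 log₁₀(99.42) = 19.97 dB

19.97 dB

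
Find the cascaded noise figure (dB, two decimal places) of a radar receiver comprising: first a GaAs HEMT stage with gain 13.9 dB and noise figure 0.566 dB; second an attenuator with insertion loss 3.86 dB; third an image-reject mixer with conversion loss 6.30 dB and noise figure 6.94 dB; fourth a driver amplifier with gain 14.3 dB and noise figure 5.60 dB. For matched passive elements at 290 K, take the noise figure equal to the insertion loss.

4.31 dB

Convert to linear (a loss of L dB is a gain of −L dB): F_i = 10^(NF_i/10), G_i = 10^(G_i,dB/10)
  Stage 1: F_1 = 10^(0.566/10) = 1.139, G_1 = 10^(13.9/10) = 24.55
  Stage 2: F_2 = 10^(3.86/10) = 2.432, G_2 = 10^(−3.86/10) = 0.4111
  Stage 3: F_3 = 10^(6.94/10) = 4.943, G_3 = 10^(−6.30/10) = 0.2344
  Stage 4: F_4 = 10^(5.60/10) = 3.631, G_4 = 10^(14.3/10) = 26.92
Friis cascade:
  F = 1.139 + (2.432 − 1)/24.55 + (4.943 − 1)/10.09 + (3.631 − 1)/2.366 = 2.700
NF = 10 log₁₀(2.700) = 4.31 dB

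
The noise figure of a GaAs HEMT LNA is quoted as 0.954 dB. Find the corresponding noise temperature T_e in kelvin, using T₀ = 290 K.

F = 10^(0.954/10) = 1.24566
T_e = (F − 1)·T₀ = (1.24566 − 1) × 290 = 71.2 K

71.2 K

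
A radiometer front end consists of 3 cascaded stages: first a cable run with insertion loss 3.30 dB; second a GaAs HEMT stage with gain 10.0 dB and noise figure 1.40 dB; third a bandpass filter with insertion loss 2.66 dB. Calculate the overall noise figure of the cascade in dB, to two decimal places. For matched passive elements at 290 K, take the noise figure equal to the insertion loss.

4.96 dB

Convert to linear (a loss of L dB is a gain of −L dB): F_i = 10^(NF_i/10), G_i = 10^(G_i,dB/10)
  Stage 1: F_1 = 10^(3.30/10) = 2.138, G_1 = 10^(−3.30/10) = 0.4677
  Stage 2: F_2 = 10^(1.40/10) = 1.380, G_2 = 10^(10.0/10) = 10.00
  Stage 3: F_3 = 10^(2.66/10) = 1.845, G_3 = 10^(−2.66/10) = 0.5420
Friis cascade:
  F = 2.138 + (1.380 − 1)/0.4677 + (1.845 − 1)/4.677 = 3.132
NF = 10 log₁₀(3.132) = 4.96 dB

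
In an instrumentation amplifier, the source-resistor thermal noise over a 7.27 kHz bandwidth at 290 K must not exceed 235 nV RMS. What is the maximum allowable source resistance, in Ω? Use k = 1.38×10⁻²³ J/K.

Johnson–Nyquist: V_n = √(4kTRB) ⇒ R = V_n² / (4kTB)
4kTB = 4 × 1.38×10⁻²³ × 290 × 7.27×10³ = 1.16×10⁻¹⁶
R = (2.35×10⁻⁷)² / 1.16×10⁻¹⁶ = 4.75×10² Ω = 475 Ω

475 Ω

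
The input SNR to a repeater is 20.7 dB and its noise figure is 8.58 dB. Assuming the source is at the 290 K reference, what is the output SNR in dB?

12.12 dB

By definition F = SNR_in/SNR_out, so in dB: SNR_out = SNR_in − NF
SNR_out = 20.7 − 8.58 = 12.12 dB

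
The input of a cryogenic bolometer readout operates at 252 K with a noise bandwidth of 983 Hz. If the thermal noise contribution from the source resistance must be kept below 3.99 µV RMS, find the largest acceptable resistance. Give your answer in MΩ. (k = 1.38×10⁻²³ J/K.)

1.16 MΩ

Johnson–Nyquist: V_n = √(4kTRB) ⇒ R = V_n² / (4kTB)
4kTB = 4 × 1.38×10⁻²³ × 252 × 9.83×10² = 1.37×10⁻¹⁷
R = (3.99×10⁻⁶)² / 1.37×10⁻¹⁷ = 1.16×10⁶ Ω = 1.16 MΩ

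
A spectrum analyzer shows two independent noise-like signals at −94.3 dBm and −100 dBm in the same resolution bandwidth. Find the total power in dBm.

−93.3 dBm

Convert to linear, add, convert back:
P₁ = 3.72×10⁻¹³ W, P₂ = 1.00×10⁻¹³ W
P_tot = 4.72×10⁻¹³ W → 10 log₁₀(P_tot / 10⁻³) = −93.3 dBm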